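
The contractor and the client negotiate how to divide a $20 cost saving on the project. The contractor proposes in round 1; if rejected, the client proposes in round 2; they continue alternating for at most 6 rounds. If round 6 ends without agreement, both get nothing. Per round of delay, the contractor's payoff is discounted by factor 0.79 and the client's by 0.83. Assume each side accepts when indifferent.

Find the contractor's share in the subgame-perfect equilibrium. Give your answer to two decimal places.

Round 6 (the client proposes): rejection yields 0 for the contractor; the client offers 0 and keeps 20.
Round 5 (the contractor proposes): the client can get 20 next round, worth 0.83 × 20 = 16.6 now. The contractor offers 16.6 and keeps 20 − 16.6 = 3.4.
Round 4 (the client proposes): the contractor can get 3.4 next round, worth 0.79 × 3.4 = 2.686 now; the client offers that and keeps 17.314.
Round 3 (the contractor proposes): the client can get 17.314 next round, worth 0.83 × 17.314 = 14.37062 now; the contractor offers that and keeps 5.62938.
Round 2 (the client proposes): the contractor can get 5.62938 next round, worth 0.79 × 5.62938 = 4.4472102 now; the client offers that and keeps 15.5527898.
Round 1 (the contractor proposes): the client can get 15.5527898 next round, worth 0.83 × 15.5527898 = 12.908815534 now, so the contractor offers 12.908815534, keeping 7.091184466.

7.09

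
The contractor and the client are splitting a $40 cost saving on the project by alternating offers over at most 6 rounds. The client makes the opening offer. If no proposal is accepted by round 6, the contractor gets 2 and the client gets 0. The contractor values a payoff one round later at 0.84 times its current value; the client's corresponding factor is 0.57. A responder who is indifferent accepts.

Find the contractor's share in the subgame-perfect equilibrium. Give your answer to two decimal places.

29.07

By backward induction:
Round 6 (the contractor proposes): rejection yields 0 for the client; the contractor offers 0 and keeps 40.
Round 5 (the client proposes): the contractor can get 40 next round, worth 0.84 × 40 = 33.6 now, so the client offers 33.6, keeping 6.4.
Round 4 (the contractor proposes): the client can get 6.4 next round, worth 0.57 × 6.4 = 3.648 now; the contractor offers that and keeps 36.352.
Round 3 (the client proposes): the contractor can get 36.352 next round, worth 0.84 × 36.352 = 30.53568 now. The client offers 30.53568 and keeps 40 − 30.53568 = 9.46432.
Round 2 (the contractor proposes): the client can get 9.46432 next round, worth 0.57 × 9.46432 = 5.3946624 now, so the contractor offers 5.3946624, keeping 34.6053376.
Round 1 (the client proposes): the contractor can get 34.6053376 next round, worth 0.84 × 34.6053376 = 29.068483584 now; the client offers that and keeps 10.931516416.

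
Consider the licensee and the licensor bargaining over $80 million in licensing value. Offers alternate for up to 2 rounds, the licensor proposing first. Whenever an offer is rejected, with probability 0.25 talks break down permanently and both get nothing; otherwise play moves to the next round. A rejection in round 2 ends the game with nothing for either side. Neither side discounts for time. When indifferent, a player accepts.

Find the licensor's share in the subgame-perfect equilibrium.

20

Round 2 (the licensee proposes): rejection yields 0 for the licensor; the licensee offers 0 and keeps 80.
Round 1 (the licensor proposes): rejecting gives the licensee an expected 0.75 × 80 = 60. The licensor offers 60 and keeps 80 − 60 = 20.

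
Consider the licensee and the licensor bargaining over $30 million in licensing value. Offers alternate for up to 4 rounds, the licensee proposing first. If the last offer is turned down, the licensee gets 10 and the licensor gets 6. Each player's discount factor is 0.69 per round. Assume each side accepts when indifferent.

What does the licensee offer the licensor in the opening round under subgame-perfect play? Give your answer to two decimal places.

Round 4 (the licensor proposes): the licensee gets 10 if talks fail, so the licensor offers 10 and keeps 20.
Round 3 (the licensee proposes): the licensor can get 20 next round, worth 0.69 × 20 = 13.8 now, so the licensee offers 13.8, keeping 16.2.
Round 2 (the licensor proposes): the licensee can get 16.2 next round, worth 0.69 × 16.2 = 11.178 now, so the licensor offers 11.178, keeping 18.822.
Round 1 (the licensee proposes): the licensor can get 18.822 next round, worth 0.69 × 18.822 = 12.98718 now; the licensee offers that and keeps 17.01282.

12.99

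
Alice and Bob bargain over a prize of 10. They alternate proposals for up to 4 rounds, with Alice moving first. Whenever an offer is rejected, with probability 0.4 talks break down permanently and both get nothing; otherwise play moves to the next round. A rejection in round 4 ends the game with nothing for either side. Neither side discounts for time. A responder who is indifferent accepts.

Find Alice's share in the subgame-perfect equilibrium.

Round 4 (Bob proposes): rejection yields 0 for Alice; Bob offers 0 and keeps 10.
Round 3 (Alice proposes): rejecting gives Bob an expected 0.6 × 10 = 6. Alice offers 6 and keeps 10 − 6 = 4.
Round 2 (Bob proposes): rejecting gives Alice an expected 0.6 × 4 = 2.4. Bob offers 2.4 and keeps 10 − 2.4 = 7.6.
Round 1 (Alice proposes): rejecting gives Bob an expected 0.6 × 7.6 = 4.56, so Alice offers 4.56, keeping 5.44.

5.44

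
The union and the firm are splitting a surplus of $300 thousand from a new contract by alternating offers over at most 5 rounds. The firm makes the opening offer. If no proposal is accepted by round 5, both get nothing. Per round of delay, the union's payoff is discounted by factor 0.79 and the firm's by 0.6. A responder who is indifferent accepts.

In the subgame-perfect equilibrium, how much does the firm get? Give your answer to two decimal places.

160.26

Round 5 (the firm proposes): rejection yields 0 for the union; the firm offers 0 and keeps 300.
Round 4 (the union proposes): the firm can get 300 next round, worth 0.6 × 300 = 180 now; the union offers that and keeps 120.
Round 3 (the firm proposes): the union can get 120 next round, worth 0.79 × 120 = 94.8 now, so the firm offers 94.8, keeping 205.2.
Round 2 (the union proposes): the firm can get 205.2 next round, worth 0.6 × 205.2 = 123.12 now, so the union offers 123.12, keeping 176.88.
Round 1 (the firm proposes): the union can get 176.88 next round, worth 0.79 × 176.88 = 139.7352 now, so the firm offers 139.7352, keeping 160.2648.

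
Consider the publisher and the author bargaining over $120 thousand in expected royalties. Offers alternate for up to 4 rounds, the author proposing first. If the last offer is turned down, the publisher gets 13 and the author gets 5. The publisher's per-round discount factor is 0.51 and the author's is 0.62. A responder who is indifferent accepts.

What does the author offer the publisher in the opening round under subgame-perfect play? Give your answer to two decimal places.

41.80

Round 4 (the publisher proposes): the author gets 5 if talks fail, so the publisher offers 5 and keeps 115.
Round 3 (the author proposes): the publisher can get 115 next round, worth 0.51 × 115 = 58.65 now; the author offers that and keeps 61.35.
Round 2 (the publisher proposes): the author can get 61.35 next round, worth 0.62 × 61.35 = 38.037 now, so the publisher offers 38.037, keeping 81.963.
Round 1 (the author proposes): the publisher can get 81.963 next round, worth 0.51 × 81.963 = 41.80113 now, so the author offers 41.80113, keeping 78.19887.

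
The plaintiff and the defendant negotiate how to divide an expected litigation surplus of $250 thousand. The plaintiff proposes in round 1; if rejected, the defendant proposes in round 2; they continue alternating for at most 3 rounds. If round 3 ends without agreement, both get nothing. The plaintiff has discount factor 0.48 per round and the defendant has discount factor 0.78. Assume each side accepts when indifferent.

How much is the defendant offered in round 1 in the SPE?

101.4

Round 3 (the plaintiff proposes): rejection yields 0 for the defendant; the plaintiff offers 0 and keeps 250.
Round 2 (the defendant proposes): the plaintiff can get 250 next round, worth 0.48 × 250 = 120 now; the defendant offers that and keeps 130.
Round 1 (the plaintiff proposes): the defendant can get 130 next round, worth 0.78 × 130 = 101.4 now; the plaintiff offers that and keeps 148.6.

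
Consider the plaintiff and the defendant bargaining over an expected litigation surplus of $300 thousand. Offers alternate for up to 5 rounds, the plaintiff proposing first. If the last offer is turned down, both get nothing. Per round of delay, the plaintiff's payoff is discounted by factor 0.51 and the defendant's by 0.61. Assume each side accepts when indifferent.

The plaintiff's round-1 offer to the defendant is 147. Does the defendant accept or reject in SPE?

Accept

Round 5 (the plaintiff proposes): rejection yields 0 for the defendant; the plaintiff offers 0 and keeps 300.
Round 4 (the defendant proposes): the plaintiff can get 300 next round, worth 0.51 × 300 = 153 now, so the defendant offers 153, keeping 147.
Round 3 (the plaintiff proposes): the defendant can get 147 next round, worth 0.61 × 147 = 89.67 now; the plaintiff offers that and keeps 210.33.
Round 2 (the defendant proposes): the plaintiff can get 210.33 next round, worth 0.51 × 210.33 = 107.2683 now; the defendant offers that and keeps 192.7317.
So by rejecting in round 1, the defendant gets 192.7317 next round, worth 0.61 × 192.7317 = 117.566337 now.
Offer 147 ≥ 117.566337, so the defendant accepts.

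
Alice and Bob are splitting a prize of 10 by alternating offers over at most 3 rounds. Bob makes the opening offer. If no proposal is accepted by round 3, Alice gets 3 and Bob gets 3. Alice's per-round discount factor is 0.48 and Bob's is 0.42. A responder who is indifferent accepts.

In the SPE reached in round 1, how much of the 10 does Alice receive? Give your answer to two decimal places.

3.39

Solve by backward induction from round 3.
Round 3 (Bob proposes): Alice gets 3 if talks fail, so Bob offers 3 and keeps 7.
Round 2 (Alice proposes): Bob can get 7 next round, worth 0.42 × 7 = 2.94 now; Alice offers that and keeps 7.06.
Round 1 (Bob proposes): Alice can get 7.06 next round, worth 0.48 × 7.06 = 3.3888 now, so Bob offers 3.3888, keeping 6.6112.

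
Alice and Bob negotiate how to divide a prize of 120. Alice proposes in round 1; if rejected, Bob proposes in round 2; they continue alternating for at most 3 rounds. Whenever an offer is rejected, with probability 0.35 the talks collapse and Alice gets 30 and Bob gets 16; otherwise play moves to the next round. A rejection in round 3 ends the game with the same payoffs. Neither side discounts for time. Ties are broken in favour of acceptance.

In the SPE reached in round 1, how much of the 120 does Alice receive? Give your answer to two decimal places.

Round 3 (Alice proposes): Bob gets 16 if talks fail, so Alice offers 16 and keeps 104.
Round 2 (Bob proposes): rejecting gives Alice an expected 0.65 × 104 + 0.35 × 30 = 78.1, so Bob offers 78.1, keeping 41.9.
Round 1 (Alice proposes): rejecting gives Bob an expected 0.65 × 41.9 + 0.35 × 16 = 32.835, so Alice offers 32.835, keeping 87.165.

87.17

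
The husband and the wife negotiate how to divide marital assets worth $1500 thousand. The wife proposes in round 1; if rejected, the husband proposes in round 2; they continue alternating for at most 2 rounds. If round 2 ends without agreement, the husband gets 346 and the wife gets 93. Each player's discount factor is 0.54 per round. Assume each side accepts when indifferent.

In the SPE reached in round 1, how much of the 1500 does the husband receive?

Round 2 (the husband proposes): the wife gets 93 if talks fail, so the husband offers 93 and keeps 1407.
Round 1 (the wife proposes): the husband can get 1407 next round, worth 0.54 × 1407 = 759.78 now. The wife offers 759.78 and keeps 1500 − 759.78 = 740.22.

759.78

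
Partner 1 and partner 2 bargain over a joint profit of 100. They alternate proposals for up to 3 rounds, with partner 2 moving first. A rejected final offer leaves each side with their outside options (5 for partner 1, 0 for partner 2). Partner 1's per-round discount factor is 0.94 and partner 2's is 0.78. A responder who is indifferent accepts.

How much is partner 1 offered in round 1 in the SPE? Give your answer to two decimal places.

Round 3 (partner 2 proposes): partner 1 gets 5 if talks fail, so partner 2 offers 5 and keeps 95.
Round 2 (partner 1 proposes): partner 2 can get 95 next round, worth 0.78 × 95 = 74.1 now, so partner 1 offers 74.1, keeping 25.9.
Round 1 (partner 2 proposes): partner 1 can get 25.9 next round, worth 0.94 × 25.9 = 24.346 now, so partner 2 offers 24.346, keeping 75.654.

24.35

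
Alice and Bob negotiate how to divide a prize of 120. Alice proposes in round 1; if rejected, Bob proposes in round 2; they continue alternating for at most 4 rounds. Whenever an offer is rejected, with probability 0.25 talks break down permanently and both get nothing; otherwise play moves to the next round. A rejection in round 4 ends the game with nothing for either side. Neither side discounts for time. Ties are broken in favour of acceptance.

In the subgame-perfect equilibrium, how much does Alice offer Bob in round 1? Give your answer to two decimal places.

By backward induction:
Round 4 (Bob proposes): Alice will accept anything ≥ 0, so Bob offers 0 and keeps 120.
Round 3 (Alice proposes): rejecting gives Bob an expected 0.75 × 120 = 90. Alice offers 90 and keeps 120 − 90 = 30.
Round 2 (Bob proposes): rejecting gives Alice an expected 0.75 × 30 = 22.5; Bob offers that and keeps 97.5.
Round 1 (Alice proposes): rejecting gives Bob an expected 0.75 × 97.5 = 73.125; Alice offers that and keeps 46.875.

73.13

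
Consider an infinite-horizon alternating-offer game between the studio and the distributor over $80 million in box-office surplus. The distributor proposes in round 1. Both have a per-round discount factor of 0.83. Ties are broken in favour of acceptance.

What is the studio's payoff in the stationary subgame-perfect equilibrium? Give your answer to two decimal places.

36.28

In a stationary SPE each proposer offers the other exactly their discounted continuation value.
If the distributor keeps x when proposing and the studio keeps y when proposing, then x = 80 − 0.83y and y = 80 − 0.83x.
Solving: x = 80(1 − 0.83) / (1 − 0.83·0.83) = 13.6 / 0.3111 ≈ 43.7158.
The studio gets 80 − 43.7158 ≈ 36.2842.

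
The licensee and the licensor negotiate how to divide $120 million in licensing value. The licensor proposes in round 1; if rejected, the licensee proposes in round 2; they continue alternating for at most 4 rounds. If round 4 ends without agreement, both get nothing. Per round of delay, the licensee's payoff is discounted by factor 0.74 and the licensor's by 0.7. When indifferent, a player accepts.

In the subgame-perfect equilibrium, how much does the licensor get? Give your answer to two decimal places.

Round 4 (the licensee proposes): the licensor will accept anything ≥ 0, so the licensee offers 0 and keeps 120.
Round 3 (the licensor proposes): the licensee can get 120 next round, worth 0.74 × 120 = 88.8 now, so the licensor offers 88.8, keeping 31.2.
Round 2 (the licensee proposes): the licensor can get 31.2 next round, worth 0.7 × 31.2 = 21.84 now, so the licensee offers 21.84, keeping 98.16.
Round 1 (the licensor proposes): the licensee can get 98.16 next round, worth 0.74 × 98.16 = 72.6384 now; the licensor offers that and keeps 47.3616.

47.36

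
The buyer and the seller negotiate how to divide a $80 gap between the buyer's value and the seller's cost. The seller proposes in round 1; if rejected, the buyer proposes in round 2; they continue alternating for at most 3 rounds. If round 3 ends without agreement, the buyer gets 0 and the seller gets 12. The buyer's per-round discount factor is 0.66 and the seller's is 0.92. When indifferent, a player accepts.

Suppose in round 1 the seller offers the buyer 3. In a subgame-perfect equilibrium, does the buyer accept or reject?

Work out the buyer's continuation value if the offer is rejected.
Round 3 (the seller proposes): the buyer will accept anything ≥ 0, so the seller offers 0 and keeps 80.
Round 2 (the buyer proposes): the seller can get 80 next round, worth 0.92 × 80 = 73.6 now; the buyer offers that and keeps 6.4.
So by rejecting in round 1, the buyer gets 6.4 next round, worth 0.66 × 6.4 = 4.224 now.
Offer 3 < 4.224, so the buyer rejects.

Reject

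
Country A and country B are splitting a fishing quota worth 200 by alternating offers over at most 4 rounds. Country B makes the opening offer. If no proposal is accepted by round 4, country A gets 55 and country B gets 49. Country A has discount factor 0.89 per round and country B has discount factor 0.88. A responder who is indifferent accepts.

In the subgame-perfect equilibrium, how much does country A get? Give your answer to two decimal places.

126.61

Round 4 (country A proposes): country B gets 49 if talks fail, so country A offers 49 and keeps 151.
Round 3 (country B proposes): country A can get 151 next round, worth 0.89 × 151 = 134.39 now; country B offers that and keeps 65.61.
Round 2 (country A proposes): country B can get 65.61 next round, worth 0.88 × 65.61 = 57.7368 now. Country A offers 57.7368 and keeps 200 − 57.7368 = 142.2632.
Round 1 (country B proposes): country A can get 142.2632 next round, worth 0.89 × 142.2632 = 126.614248 now, so country B offers 126.614248, keeping 73.385752.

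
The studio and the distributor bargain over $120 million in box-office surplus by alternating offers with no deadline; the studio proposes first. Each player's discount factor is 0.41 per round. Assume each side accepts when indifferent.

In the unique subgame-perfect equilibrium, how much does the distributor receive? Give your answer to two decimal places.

34.89

In a stationary SPE each proposer offers the other exactly their discounted continuation value.
If the studio keeps x when proposing and the distributor keeps y when proposing, then x = 120 − 0.41y and y = 120 − 0.41x.
Solving: x = 120(1 − 0.41) / (1 − 0.41·0.41) = 70.8 / 0.8319 ≈ 85.1064.
The distributor gets 120 − 85.1064 ≈ 34.8936.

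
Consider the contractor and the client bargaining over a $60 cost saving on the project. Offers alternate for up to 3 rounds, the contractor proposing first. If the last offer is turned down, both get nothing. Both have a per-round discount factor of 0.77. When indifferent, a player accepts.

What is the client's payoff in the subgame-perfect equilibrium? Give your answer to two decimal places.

Round 3 (the contractor proposes): rejection yields 0 for the client; the contractor offers 0 and keeps 60.
Round 2 (the client proposes): the contractor can get 60 next round, worth 0.77 × 60 = 46.2 now; the client offers that and keeps 13.8.
Round 1 (the contractor proposes): the client can get 13.8 next round, worth 0.77 × 13.8 = 10.626 now; the contractor offers that and keeps 49.374.

10.63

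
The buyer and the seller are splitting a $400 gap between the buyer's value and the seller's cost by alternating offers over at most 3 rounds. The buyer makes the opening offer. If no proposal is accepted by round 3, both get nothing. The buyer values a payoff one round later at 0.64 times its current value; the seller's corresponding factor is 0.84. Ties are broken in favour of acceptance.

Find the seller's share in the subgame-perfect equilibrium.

120.96

Work backward from the last round.
Round 3 (the buyer proposes): the seller will accept anything ≥ 0, so the buyer offers 0 and keeps 400.
Round 2 (the seller proposes): the buyer can get 400 next round, worth 0.64 × 400 = 256 now; the seller offers that and keeps 144.
Round 1 (the buyer proposes): the seller can get 144 next round, worth 0.84 × 144 = 120.96 now; the buyer offers that and keeps 279.04.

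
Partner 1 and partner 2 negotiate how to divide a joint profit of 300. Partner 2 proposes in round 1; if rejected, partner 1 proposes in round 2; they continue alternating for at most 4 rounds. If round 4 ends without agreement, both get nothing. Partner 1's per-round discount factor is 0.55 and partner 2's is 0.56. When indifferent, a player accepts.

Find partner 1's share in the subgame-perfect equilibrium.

Round 4 (partner 1 proposes): rejection yields 0 for partner 2; partner 1 offers 0 and keeps 300.
Round 3 (partner 2 proposes): partner 1 can get 300 next round, worth 0.55 × 300 = 165 now; partner 2 offers that and keeps 135.
Round 2 (partner 1 proposes): partner 2 can get 135 next round, worth 0.56 × 135 = 75.6 now, so partner 1 offers 75.6, keeping 224.4.
Round 1 (partner 2 proposes): partner 1 can get 224.4 next round, worth 0.55 × 224.4 = 123.42 now. Partner 2 offers 123.42 and keeps 300 − 123.42 = 176.58.

123.42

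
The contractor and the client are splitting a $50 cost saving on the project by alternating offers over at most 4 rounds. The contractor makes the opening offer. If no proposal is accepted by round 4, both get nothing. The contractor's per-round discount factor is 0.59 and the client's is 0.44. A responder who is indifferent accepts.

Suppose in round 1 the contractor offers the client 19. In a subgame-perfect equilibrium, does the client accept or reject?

Accept

Round 4 (the client proposes): the contractor will accept anything ≥ 0, so the client offers 0 and keeps 50.
Round 3 (the contractor proposes): the client can get 50 next round, worth 0.44 × 50 = 22 now, so the contractor offers 22, keeping 28.
Round 2 (the client proposes): the contractor can get 28 next round, worth 0.59 × 28 = 16.52 now, so the client offers 16.52, keeping 33.48.
So by rejecting in round 1, the client gets 33.48 next round, worth 0.44 × 33.48 = 14.7312 now.
Offer 19 ≥ 14.7312, so the client accepts.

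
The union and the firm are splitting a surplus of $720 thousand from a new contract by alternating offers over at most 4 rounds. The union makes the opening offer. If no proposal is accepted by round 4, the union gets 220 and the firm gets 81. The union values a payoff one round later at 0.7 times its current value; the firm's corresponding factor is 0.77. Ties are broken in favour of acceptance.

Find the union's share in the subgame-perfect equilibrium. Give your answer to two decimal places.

346.17

Round 4 (the firm proposes): the union gets 220 if talks fail, so the firm offers 220 and keeps 500.
Round 3 (the union proposes): the firm can get 500 next round, worth 0.77 × 500 = 385 now, so the union offers 385, keeping 335.
Round 2 (the firm proposes): the union can get 335 next round, worth 0.7 × 335 = 234.5 now; the firm offers that and keeps 485.5.
Round 1 (the union proposes): the firm can get 485.5 next round, worth 0.77 × 485.5 = 373.835 now; the union offers that and keeps 346.165.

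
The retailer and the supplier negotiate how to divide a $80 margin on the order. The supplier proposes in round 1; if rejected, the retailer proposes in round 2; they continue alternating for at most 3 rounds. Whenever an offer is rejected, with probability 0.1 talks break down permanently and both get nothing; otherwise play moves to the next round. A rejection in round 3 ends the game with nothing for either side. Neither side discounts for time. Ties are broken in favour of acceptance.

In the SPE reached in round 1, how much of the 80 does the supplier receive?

By backward induction:
Round 3 (the supplier proposes): rejection yields 0 for the retailer; the supplier offers 0 and keeps 80.
Round 2 (the retailer proposes): rejecting gives the supplier an expected 0.9 × 80 = 72, so the retailer offers 72, keeping 8.
Round 1 (the supplier proposes): rejecting gives the retailer an expected 0.9 × 8 = 7.2, so the supplier offers 7.2, keeping 72.8.

72.8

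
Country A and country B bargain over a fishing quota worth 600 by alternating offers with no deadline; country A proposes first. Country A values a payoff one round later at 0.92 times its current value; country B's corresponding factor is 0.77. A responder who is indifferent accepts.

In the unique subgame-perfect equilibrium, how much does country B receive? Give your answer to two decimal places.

Let x be country A's share when country A proposes and y be country B's share when country B proposes.
Country B accepts iff offered ≥ 0.77·y, so x = 600 − 0.77y. Symmetrically y = 600 − 0.92x.
Substituting: x = 600 − 0.77(600 − 0.92x), giving x(1 − 0.92·0.77) = 600(1 − 0.77).
So x = 600 × 0.23 / 0.2916 ≈ 473.2510, and country B receives 600 − x ≈ 126.7490.

126.75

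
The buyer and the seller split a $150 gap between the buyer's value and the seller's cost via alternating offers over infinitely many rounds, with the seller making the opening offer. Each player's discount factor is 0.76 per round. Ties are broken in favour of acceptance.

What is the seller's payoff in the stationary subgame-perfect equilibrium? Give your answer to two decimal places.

In a stationary SPE each proposer offers the other exactly their discounted continuation value.
If the seller keeps x when proposing and the buyer keeps y when proposing, then x = 150 − 0.76y and y = 150 − 0.76x.
Solving: x = 150(1 − 0.76) / (1 − 0.76·0.76) = 36 / 0.4224 ≈ 85.2273.
The buyer gets 150 − 85.2273 ≈ 64.7727.

85.23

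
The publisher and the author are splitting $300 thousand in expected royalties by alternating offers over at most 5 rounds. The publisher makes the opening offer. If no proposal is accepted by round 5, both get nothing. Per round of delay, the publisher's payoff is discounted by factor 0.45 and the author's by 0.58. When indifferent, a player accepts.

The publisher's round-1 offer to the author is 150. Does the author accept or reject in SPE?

Accept

Work out the author's continuation value if the offer is rejected.
Round 5 (the publisher proposes): the author will accept anything ≥ 0, so the publisher offers 0 and keeps 300.
Round 4 (the author proposes): the publisher can get 300 next round, worth 0.45 × 300 = 135 now, so the author offers 135, keeping 165.
Round 3 (the publisher proposes): the author can get 165 next round, worth 0.58 × 165 = 95.7 now. The publisher offers 95.7 and keeps 300 − 95.7 = 204.3.
Round 2 (the author proposes): the publisher can get 204.3 next round, worth 0.45 × 204.3 = 91.935 now, so the author offers 91.935, keeping 208.065.
So by rejecting in round 1, the author gets 208.065 next round, worth 0.58 × 208.065 = 120.6777 now.
Offer 150 ≥ 120.6777, so the author accepts.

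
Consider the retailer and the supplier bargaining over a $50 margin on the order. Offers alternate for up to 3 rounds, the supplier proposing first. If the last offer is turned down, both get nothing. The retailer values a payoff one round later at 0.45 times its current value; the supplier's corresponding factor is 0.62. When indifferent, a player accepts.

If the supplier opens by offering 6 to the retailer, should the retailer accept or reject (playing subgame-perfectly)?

Round 3 (the supplier proposes): the retailer will accept anything ≥ 0, so the supplier offers 0 and keeps 50.
Round 2 (the retailer proposes): the supplier can get 50 next round, worth 0.62 × 50 = 31 now, so the retailer offers 31, keeping 19.
So by rejecting in round 1, the retailer gets 19 next round, worth 0.45 × 19 = 8.55 now.
Offer 6 < 8.55, so the retailer rejects.

Reject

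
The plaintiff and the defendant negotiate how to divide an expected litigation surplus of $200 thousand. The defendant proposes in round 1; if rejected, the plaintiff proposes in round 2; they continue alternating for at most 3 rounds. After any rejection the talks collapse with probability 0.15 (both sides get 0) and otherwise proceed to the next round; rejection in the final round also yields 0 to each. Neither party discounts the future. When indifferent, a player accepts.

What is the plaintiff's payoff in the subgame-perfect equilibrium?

Round 3 (the defendant proposes): the plaintiff will accept anything ≥ 0, so the defendant offers 0 and keeps 200.
Round 2 (the plaintiff proposes): rejecting gives the defendant an expected 0.85 × 200 = 170. The plaintiff offers 170 and keeps 200 − 170 = 30.
Round 1 (the defendant proposes): rejecting gives the plaintiff an expected 0.85 × 30 = 25.5. The defendant offers 25.5 and keeps 200 − 25.5 = 174.5.

25.5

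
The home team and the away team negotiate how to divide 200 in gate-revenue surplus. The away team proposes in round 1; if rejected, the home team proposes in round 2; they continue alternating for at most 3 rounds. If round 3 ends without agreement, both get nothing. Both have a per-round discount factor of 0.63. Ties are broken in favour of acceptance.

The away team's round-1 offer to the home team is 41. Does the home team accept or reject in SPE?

Reject

Work out the home team's continuation value if the offer is rejected.
Round 3 (the away team proposes): rejection yields 0 for the home team; the away team offers 0 and keeps 200.
Round 2 (the home team proposes): the away team can get 200 next round, worth 0.63 × 200 = 126 now. The home team offers 126 and keeps 200 − 126 = 74.
So by rejecting in round 1, the home team gets 74 next round, worth 0.63 × 74 = 46.62 now.
Offer 41 < 46.62, so the home team rejects.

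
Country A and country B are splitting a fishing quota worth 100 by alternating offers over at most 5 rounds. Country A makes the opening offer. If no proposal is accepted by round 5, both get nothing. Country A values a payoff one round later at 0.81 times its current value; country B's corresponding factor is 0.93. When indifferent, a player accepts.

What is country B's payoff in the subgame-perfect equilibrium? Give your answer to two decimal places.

Round 5 (country A proposes): country B will accept anything ≥ 0, so country A offers 0 and keeps 100.
Round 4 (country B proposes): country A can get 100 next round, worth 0.81 × 100 = 81 now, so country B offers 81, keeping 19.
Round 3 (country A proposes): country B can get 19 next round, worth 0.93 × 19 = 17.67 now; country A offers that and keeps 82.33.
Round 2 (country B proposes): country A can get 82.33 next round, worth 0.81 × 82.33 = 66.6873 now; country B offers that and keeps 33.3127.
Round 1 (country A proposes): country B can get 33.3127 next round, worth 0.93 × 33.3127 = 30.980811 now; country A offers that and keeps 69.019189.

30.98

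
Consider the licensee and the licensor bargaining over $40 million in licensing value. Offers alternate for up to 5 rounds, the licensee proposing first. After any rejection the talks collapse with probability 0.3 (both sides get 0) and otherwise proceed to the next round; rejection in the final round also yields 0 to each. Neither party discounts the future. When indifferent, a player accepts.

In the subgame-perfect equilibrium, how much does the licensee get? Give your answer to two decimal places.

Round 5 (the licensee proposes): the licensor will accept anything ≥ 0, so the licensee offers 0 and keeps 40.
Round 4 (the licensor proposes): rejecting gives the licensee an expected 0.7 × 40 = 28, so the licensor offers 28, keeping 12.
Round 3 (the licensee proposes): rejecting gives the licensor an expected 0.7 × 12 = 8.4. The licensee offers 8.4 and keeps 40 − 8.4 = 31.6.
Round 2 (the licensor proposes): rejecting gives the licensee an expected 0.7 × 31.6 = 22.12. The licensor offers 22.12 and keeps 40 − 22.12 = 17.88.
Round 1 (the licensee proposes): rejecting gives the licensor an expected 0.7 × 17.88 = 12.516; the licensee offers that and keeps 27.484.

27.48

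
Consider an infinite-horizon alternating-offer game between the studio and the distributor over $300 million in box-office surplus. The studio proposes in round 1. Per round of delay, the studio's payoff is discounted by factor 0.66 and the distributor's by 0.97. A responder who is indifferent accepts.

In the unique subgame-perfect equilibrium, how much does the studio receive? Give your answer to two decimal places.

25.01

Let x be the studio's share when the studio proposes and y be the distributor's share when the distributor proposes.
The distributor accepts iff offered ≥ 0.97·y, so x = 300 − 0.97y. Symmetrically y = 300 − 0.66x.
Substituting: x = 300 − 0.97(300 − 0.66x), giving x(1 − 0.66·0.97) = 300(1 − 0.97).
So x = 300 × 0.03 / 0.3598 ≈ 25.0139, and the distributor receives 300 − x ≈ 274.9861.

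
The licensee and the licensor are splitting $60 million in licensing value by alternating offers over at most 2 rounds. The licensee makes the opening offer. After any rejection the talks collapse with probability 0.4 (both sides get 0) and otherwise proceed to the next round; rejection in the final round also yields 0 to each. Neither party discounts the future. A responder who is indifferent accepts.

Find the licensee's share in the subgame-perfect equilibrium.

24

By backward induction:
Round 2 (the licensor proposes): the licensee will accept anything ≥ 0, so the licensor offers 0 and keeps 60.
Round 1 (the licensee proposes): rejecting gives the licensor an expected 0.6 × 60 = 36. The licensee offers 36 and keeps 60 − 36 = 24.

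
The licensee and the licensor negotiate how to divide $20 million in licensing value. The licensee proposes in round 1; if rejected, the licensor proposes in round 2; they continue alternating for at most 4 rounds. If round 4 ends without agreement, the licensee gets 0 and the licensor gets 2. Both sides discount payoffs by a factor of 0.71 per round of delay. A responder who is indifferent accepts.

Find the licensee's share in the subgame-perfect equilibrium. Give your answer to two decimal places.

8.72

Round 4 (the licensor proposes): the licensee will accept anything ≥ 0, so the licensor offers 0 and keeps 20.
Round 3 (the licensee proposes): the licensor can get 20 next round, worth 0.71 × 20 = 14.2 now; the licensee offers that and keeps 5.8.
Round 2 (the licensor proposes): the licensee can get 5.8 next round, worth 0.71 × 5.8 = 4.118 now. The licensor offers 4.118 and keeps 20 − 4.118 = 15.882.
Round 1 (the licensee proposes): the licensor can get 15.882 next round, worth 0.71 × 15.882 = 11.27622 now, so the licensee offers 11.27622, keeping 8.72378.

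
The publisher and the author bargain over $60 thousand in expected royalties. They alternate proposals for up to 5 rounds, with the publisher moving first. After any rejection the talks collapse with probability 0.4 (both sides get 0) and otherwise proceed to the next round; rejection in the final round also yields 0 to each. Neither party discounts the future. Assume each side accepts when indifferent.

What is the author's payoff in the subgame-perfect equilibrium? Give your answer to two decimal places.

19.58

Round 5 (the publisher proposes): rejection yields 0 for the author; the publisher offers 0 and keeps 60.
Round 4 (the author proposes): rejecting gives the publisher an expected 0.6 × 60 = 36; the author offers that and keeps 24.
Round 3 (the publisher proposes): rejecting gives the author an expected 0.6 × 24 = 14.4. The publisher offers 14.4 and keeps 60 − 14.4 = 45.6.
Round 2 (the author proposes): rejecting gives the publisher an expected 0.6 × 45.6 = 27.36; the author offers that and keeps 32.64.
Round 1 (the publisher proposes): rejecting gives the author an expected 0.6 × 32.64 = 19.584; the publisher offers that and keeps 40.416.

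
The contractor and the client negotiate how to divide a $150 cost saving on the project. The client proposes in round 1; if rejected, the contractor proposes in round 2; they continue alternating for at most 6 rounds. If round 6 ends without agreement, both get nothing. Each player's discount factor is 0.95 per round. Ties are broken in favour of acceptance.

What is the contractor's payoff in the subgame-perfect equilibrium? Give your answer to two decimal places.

129.62

Round 6 (the contractor proposes): the client will accept anything ≥ 0, so the contractor offers 0 and keeps 150.
Round 5 (the client proposes): the contractor can get 150 next round, worth 0.95 × 150 = 142.5 now, so the client offers 142.5, keeping 7.5.
Round 4 (the contractor proposes): the client can get 7.5 next round, worth 0.95 × 7.5 = 7.125 now. The contractor offers 7.125 and keeps 150 − 7.125 = 142.875.
Round 3 (the client proposes): the contractor can get 142.875 next round, worth 0.95 × 142.875 = 135.73125 now. The client offers 135.73125 and keeps 150 − 135.73125 = 14.26875.
Round 2 (the contractor proposes): the client can get 14.26875 next round, worth 0.95 × 14.26875 = 13.5553125 now. The contractor offers 13.5553125 and keeps 150 − 13.5553125 = 136.4446875.
Round 1 (the client proposes): the contractor can get 136.4446875 next round, worth 0.95 × 136.4446875 = 129.622453125 now; the client offers that and keeps 20.377546875.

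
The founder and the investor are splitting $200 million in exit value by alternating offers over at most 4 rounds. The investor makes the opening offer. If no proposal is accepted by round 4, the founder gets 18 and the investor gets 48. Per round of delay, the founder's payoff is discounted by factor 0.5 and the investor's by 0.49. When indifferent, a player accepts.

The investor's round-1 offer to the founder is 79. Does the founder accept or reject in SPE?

Accept

Round 4 (the founder proposes): the investor gets 48 if talks fail, so the founder offers 48 and keeps 152.
Round 3 (the investor proposes): the founder can get 152 next round, worth 0.5 × 152 = 76 now. The investor offers 76 and keeps 200 − 76 = 124.
Round 2 (the founder proposes): the investor can get 124 next round, worth 0.49 × 124 = 60.76 now. The founder offers 60.76 and keeps 200 − 60.76 = 139.24.
So by rejecting in round 1, the founder gets 139.24 next round, worth 0.5 × 139.24 = 69.62 now.
Offer 79 ≥ 69.62, so the founder accepts.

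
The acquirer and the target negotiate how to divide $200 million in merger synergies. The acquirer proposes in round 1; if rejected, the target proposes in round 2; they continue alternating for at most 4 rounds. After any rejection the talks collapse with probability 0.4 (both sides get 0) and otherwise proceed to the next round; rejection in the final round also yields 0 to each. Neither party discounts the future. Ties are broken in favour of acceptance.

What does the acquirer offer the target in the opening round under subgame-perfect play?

By backward induction:
Round 4 (the target proposes): rejection yields 0 for the acquirer; the target offers 0 and keeps 200.
Round 3 (the acquirer proposes): rejecting gives the target an expected 0.6 × 200 = 120; the acquirer offers that and keeps 80.
Round 2 (the target proposes): rejecting gives the acquirer an expected 0.6 × 80 = 48; the target offers that and keeps 152.
Round 1 (the acquirer proposes): rejecting gives the target an expected 0.6 × 152 = 91.2. The acquirer offers 91.2 and keeps 200 − 91.2 = 108.8.

91.2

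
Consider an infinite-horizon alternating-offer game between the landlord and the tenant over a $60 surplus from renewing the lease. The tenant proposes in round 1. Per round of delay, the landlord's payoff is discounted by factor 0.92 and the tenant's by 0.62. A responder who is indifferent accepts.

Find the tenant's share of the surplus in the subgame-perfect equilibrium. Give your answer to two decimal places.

11.17

When the tenant proposes, the landlord accepts any offer worth at least 0.92 times what the landlord would get by proposing next round; and vice versa.
This gives x = 60 − 0.92y and y = 60 − 0.62x, where x and y are each side's share when it proposes.
Hence (1 − 0.92·0.62)x = 60(1 − 0.92), i.e. 0.4296·x = 4.8.
x ≈ 11.1732; the landlord's share is 60 − x ≈ 48.8268.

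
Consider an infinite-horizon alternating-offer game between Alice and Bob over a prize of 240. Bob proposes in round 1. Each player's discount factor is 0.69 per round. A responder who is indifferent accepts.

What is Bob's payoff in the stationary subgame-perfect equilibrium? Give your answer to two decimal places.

In a stationary SPE each proposer offers the other exactly their discounted continuation value.
If Bob keeps x when proposing and Alice keeps y when proposing, then x = 240 − 0.69y and y = 240 − 0.69x.
Solving: x = 240(1 − 0.69) / (1 − 0.69·0.69) = 74.4 / 0.5239 ≈ 142.0118.
Alice gets 240 − 142.0118 ≈ 97.9882.

142.01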